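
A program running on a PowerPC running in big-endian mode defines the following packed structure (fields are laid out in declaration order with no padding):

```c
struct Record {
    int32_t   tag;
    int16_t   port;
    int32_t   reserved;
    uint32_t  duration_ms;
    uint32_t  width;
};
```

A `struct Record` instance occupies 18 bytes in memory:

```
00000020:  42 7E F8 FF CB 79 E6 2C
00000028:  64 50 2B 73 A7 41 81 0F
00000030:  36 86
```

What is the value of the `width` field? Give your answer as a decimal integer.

`width` follows `tag` (4 B), `port` (2 B), `reserved` (4 B), `duration_ms` (4 B), so it starts at offset 4 + 2 + 4 + 4 = 14 and occupies 4 bytes.
Bytes at offsets 14..17: 81 0F 36 86.
In big-endian order the high byte comes first in memory.
The bytes are already most-significant first: 0x810F3686.
0x810F3686 = 2165257862.

2165257862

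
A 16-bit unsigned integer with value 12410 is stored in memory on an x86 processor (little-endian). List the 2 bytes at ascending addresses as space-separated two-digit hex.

12410 in hexadecimal, padded to 16 bits, is 0x307A.
Split into bytes (most-significant first): 30 7A.
Little-endian: lowest address holds the least-significant byte.
So at ascending addresses the bytes are 7A 30.

7A 30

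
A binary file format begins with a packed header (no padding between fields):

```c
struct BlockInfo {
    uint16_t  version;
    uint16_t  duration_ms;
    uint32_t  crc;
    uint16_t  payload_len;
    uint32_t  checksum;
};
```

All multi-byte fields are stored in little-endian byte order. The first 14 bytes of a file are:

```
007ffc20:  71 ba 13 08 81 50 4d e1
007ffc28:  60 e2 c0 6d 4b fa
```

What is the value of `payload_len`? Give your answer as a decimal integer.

57952

`payload_len` follows `version` (2 B), `duration_ms` (2 B), `crc` (4 B), so it starts at offset 2 + 2 + 4 = 8 and occupies 2 bytes.
Bytes at offsets 8..9: 60 E2.
Little-endian stores the least-significant byte at the lowest address.
Reassemble most-significant byte first: E2 60 → 0xE260.
0xE260 = 57952.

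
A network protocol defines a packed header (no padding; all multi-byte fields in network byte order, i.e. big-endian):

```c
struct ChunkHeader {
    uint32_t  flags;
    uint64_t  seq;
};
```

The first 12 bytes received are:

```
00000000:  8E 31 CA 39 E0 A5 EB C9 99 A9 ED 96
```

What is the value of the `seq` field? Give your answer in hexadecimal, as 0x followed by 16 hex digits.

`seq` follows `flags` (4 bytes), so it starts at byte offset 4 and occupies 8 bytes.
Bytes at offsets 4..11: E0 A5 EB C9 99 A9 ED 96.
In big-endian order the high byte comes first in memory.
The bytes are already most-significant first: 0xE0A5EBC999A9ED96.

0xE0A5EBC999A9ED96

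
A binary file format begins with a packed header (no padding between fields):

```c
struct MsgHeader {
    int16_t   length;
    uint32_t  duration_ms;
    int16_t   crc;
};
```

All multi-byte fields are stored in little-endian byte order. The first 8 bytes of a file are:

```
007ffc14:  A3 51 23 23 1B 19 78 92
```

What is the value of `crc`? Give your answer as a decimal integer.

-28040

`crc` follows `length` (2 B), `duration_ms` (4 B), so it starts at offset 2 + 4 = 6 and occupies 2 bytes.
Bytes at offsets 6..7: 78 92.
In little-endian order the low byte comes first in memory.
Reassemble most-significant byte first: 92 78 → 0x9278.
Top bit is set, so as a signed 16-bit value this is 0x9278 − 2^16 = -28040.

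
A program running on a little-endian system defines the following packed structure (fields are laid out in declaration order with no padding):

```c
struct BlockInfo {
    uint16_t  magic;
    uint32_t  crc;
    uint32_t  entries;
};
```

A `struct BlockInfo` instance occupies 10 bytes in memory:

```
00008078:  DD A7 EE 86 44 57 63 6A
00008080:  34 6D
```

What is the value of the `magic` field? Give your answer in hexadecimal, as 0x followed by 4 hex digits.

`magic` is the first field, at byte offset 0, occupying 2 bytes.
Bytes at offsets 0..1: DD A7.
Little-endian stores the least-significant byte at the lowest address.
Reassemble most-significant byte first: A7 DD → 0xA7DD.

0xA7DD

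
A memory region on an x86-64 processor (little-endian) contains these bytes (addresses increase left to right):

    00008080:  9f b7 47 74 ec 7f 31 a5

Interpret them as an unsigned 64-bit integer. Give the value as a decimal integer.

Little-endian stores the least-significant byte at the lowest address.
Reassemble most-significant byte first: A5 31 7F EC 74 47 B7 9F → 0xA5317FEC7447B79F.
0xA5317FEC7447B79F = 11903435943656798111.

11903435943656798111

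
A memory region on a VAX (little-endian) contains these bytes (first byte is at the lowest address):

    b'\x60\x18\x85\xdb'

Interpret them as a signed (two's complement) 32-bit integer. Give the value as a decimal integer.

-612034464

Little-endian stores the least-significant byte at the lowest address.
Reassemble most-significant byte first: DB 85 18 60 → 0xDB851860.
Top bit is set, so as a signed 32-bit value this is 0xDB851860 − 2^32 = -612034464.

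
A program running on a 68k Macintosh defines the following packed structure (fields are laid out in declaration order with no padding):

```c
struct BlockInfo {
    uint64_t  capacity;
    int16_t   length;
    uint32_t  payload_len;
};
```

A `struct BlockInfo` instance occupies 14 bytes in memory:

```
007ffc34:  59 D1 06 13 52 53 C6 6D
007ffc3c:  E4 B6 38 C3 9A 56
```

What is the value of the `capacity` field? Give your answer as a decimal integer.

6471960819563480685

`capacity` is the first field, at byte offset 0, occupying 8 bytes.
Bytes at offsets 0..7: 59 D1 06 13 52 53 C6 6D.
Big-endian: lowest address holds the most-significant byte.
The bytes are already most-significant first: 0x59D106135253C66D.
0x59D106135253C66D = 6471960819563480685.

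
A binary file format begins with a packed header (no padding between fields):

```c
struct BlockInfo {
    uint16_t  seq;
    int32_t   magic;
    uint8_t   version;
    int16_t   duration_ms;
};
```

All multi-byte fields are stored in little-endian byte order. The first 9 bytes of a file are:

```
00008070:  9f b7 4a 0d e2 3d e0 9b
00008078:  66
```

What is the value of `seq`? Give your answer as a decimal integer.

47007

`seq` is the first field, at byte offset 0, occupying 2 bytes.
Bytes at offsets 0..1: 9F B7.
Little-endian: lowest address holds the least-significant byte.
Reassemble most-significant byte first: B7 9F → 0xB79F.
0xB79F = 47007.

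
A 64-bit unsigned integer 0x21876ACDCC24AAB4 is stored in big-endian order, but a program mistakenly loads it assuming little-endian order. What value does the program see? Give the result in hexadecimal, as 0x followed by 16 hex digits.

0xB4AA24CCCD6A8721

Stored big-endian, the bytes at ascending addresses are 21 87 6A CD CC 24 AA B4.
Read back as little-endian, the first byte is least significant, giving 0xB4AA24CCCD6A8721.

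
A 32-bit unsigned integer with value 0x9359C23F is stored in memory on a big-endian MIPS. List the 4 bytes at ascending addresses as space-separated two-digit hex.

Split into bytes (most-significant first): 93 59 C2 3F.
In big-endian order the high byte comes first in memory.
So the memory order matches the most-significant-first order: 93 59 C2 3F.

93 59 C2 3F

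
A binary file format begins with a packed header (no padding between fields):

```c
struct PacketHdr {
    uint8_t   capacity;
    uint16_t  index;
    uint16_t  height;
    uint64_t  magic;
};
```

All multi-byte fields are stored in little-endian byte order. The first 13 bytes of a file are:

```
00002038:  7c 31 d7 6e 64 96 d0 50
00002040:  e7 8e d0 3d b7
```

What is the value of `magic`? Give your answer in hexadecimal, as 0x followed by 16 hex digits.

0xB73DD08EE750D096

`magic` follows `capacity` (1 B), `index` (2 B), `height` (2 B), so it starts at offset 1 + 2 + 2 = 5 and occupies 8 bytes.
Bytes at offsets 5..12: 96 D0 50 E7 8E D0 3D B7.
Little-endian stores the least-significant byte at the lowest address.
Reassemble most-significant byte first: B7 3D D0 8E E7 50 D0 96 → 0xB73DD08EE750D096.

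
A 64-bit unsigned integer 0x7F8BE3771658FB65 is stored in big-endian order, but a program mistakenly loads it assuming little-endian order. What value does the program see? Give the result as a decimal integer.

Stored big-endian, the bytes at ascending addresses are 7F 8B E3 77 16 58 FB 65.
Read back as little-endian, the first byte is least significant, giving 0x65FB581677E38B7F.
0x65FB581677E38B7F = 7348564070509022079.

7348564070509022079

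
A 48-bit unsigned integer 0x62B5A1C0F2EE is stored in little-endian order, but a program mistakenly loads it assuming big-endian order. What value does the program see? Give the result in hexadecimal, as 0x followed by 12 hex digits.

Stored little-endian, the bytes at ascending addresses are EE F2 C0 A1 B5 62.
Read back as big-endian, the last byte is least significant, giving 0xEEF2C0A1B562.

0xEEF2C0A1B562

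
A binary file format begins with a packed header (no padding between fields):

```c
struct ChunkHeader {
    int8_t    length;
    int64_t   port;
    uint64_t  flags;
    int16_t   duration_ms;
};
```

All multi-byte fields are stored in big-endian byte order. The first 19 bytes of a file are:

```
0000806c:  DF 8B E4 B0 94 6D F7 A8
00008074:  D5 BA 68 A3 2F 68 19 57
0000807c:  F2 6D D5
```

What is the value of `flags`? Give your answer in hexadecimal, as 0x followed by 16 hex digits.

`flags` follows `length` (1 B), `port` (8 B), so it starts at offset 1 + 8 = 9 and occupies 8 bytes.
Bytes at offsets 9..16: BA 68 A3 2F 68 19 57 F2.
In big-endian order the high byte comes first in memory.
The bytes are already most-significant first: 0xBA68A32F681957F2.

0xBA68A32F681957F2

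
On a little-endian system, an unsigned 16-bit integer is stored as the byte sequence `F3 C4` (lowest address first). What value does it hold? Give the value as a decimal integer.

50419

Little-endian stores the least-significant byte at the lowest address.
Reassemble most-significant byte first: C4 F3 → 0xC4F3.
0xC4F3 = 50419.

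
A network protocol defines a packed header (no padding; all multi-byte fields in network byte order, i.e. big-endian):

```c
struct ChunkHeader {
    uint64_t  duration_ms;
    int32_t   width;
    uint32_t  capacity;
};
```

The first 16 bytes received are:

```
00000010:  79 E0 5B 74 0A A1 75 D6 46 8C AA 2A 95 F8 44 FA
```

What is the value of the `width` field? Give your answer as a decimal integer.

1183623722

`width` follows `duration_ms` (8 bytes), so it starts at byte offset 8 and occupies 4 bytes.
Bytes at offsets 8..11: 46 8C AA 2A.
Big-endian: lowest address holds the most-significant byte.
The bytes are already most-significant first: 0x468CAA2A.
0x468CAA2A = 1183623722.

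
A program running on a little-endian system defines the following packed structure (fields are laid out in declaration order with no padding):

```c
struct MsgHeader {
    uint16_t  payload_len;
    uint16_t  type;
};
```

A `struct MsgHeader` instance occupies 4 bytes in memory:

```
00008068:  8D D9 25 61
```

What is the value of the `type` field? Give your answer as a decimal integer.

`type` follows `payload_len` (2 bytes), so it starts at byte offset 2 and occupies 2 bytes.
Bytes at offsets 2..3: 25 61.
Little-endian stores the least-significant byte at the lowest address.
Reassemble most-significant byte first: 61 25 → 0x6125.
0x6125 = 24869.

24869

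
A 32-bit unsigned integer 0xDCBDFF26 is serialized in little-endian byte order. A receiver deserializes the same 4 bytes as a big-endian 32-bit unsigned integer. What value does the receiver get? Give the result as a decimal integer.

654294492

Stored little-endian, the bytes at ascending addresses are 26 FF BD DC.
Read back as big-endian, the last byte is least significant, giving 0x26FFBDDC.
0x26FFBDDC = 654294492.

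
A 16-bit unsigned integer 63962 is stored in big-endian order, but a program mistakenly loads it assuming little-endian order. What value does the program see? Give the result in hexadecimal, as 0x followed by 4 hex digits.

0xDAF9

63962 in 16-bit hexadecimal is 0xF9DA.
Stored big-endian, the bytes at ascending addresses are F9 DA.
Read back as little-endian, the first byte is least significant, giving 0xDAF9.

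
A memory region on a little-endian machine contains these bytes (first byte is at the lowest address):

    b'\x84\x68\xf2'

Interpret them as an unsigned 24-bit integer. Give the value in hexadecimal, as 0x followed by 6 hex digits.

Little-endian: lowest address holds the least-significant byte.
Reassemble most-significant byte first: F2 68 84 → 0xF26884.

0xF26884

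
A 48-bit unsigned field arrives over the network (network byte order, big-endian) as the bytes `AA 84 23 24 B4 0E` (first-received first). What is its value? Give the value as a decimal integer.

187484502012942

Big-endian: lowest address holds the most-significant byte.
The bytes are already most-significant first: 0xAA842324B40E.
0xAA842324B40E = 187484502012942.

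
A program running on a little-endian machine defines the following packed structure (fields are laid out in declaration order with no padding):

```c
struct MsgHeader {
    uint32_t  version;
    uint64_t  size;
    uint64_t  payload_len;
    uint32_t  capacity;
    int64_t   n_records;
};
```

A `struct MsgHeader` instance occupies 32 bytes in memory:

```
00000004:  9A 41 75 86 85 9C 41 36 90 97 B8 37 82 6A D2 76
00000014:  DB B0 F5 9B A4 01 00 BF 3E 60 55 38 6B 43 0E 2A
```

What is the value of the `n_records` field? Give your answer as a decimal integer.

3030433727052603454

`n_records` follows `version` (4 B), `size` (8 B), `payload_len` (8 B), `capacity` (4 B), so it starts at offset 4 + 8 + 8 + 4 = 24 and occupies 8 bytes.
Bytes at offsets 24..31: 3E 60 55 38 6B 43 0E 2A.
Little-endian: lowest address holds the least-significant byte.
Reassemble most-significant byte first: 2A 0E 43 6B 38 55 60 3E → 0x2A0E436B3855603E.
0x2A0E436B3855603E = 3030433727052603454.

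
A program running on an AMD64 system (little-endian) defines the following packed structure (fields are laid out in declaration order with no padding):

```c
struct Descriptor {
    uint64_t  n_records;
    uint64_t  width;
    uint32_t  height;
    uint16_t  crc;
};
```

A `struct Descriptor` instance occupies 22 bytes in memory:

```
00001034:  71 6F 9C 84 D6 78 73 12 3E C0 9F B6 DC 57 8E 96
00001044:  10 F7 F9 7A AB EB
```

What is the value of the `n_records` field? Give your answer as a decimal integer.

`n_records` is the first field, at byte offset 0, occupying 8 bytes.
Bytes at offsets 0..7: 71 6F 9C 84 D6 78 73 12.
In little-endian order the low byte comes first in memory.
Reassemble most-significant byte first: 12 73 78 D6 84 9C 6F 71 → 0x127378D6849C6F71.
0x127378D6849C6F71 = 1329539177747607409.

1329539177747607409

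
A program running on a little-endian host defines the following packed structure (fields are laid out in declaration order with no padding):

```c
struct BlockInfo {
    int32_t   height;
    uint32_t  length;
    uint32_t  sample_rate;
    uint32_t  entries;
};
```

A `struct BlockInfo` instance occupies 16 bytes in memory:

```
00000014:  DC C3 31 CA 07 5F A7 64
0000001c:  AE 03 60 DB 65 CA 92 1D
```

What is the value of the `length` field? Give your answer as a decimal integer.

1688690439

`length` follows `height` (4 bytes), so it starts at byte offset 4 and occupies 4 bytes.
Bytes at offsets 4..7: 07 5F A7 64.
Little-endian stores the least-significant byte at the lowest address.
Reassemble most-significant byte first: 64 A7 5F 07 → 0x64A75F07.
0x64A75F07 = 1688690439.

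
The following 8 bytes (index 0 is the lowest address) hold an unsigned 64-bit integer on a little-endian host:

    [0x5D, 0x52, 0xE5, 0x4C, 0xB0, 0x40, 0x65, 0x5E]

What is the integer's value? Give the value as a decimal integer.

6801913938161521245

Little-endian: lowest address holds the least-significant byte.
Reassemble most-significant byte first: 5E 65 40 B0 4C E5 52 5D → 0x5E6540B04CE5525D.
0x5E6540B04CE5525D = 6801913938161521245.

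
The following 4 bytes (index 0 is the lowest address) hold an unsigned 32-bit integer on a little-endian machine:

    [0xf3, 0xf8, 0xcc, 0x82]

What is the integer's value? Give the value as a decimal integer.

2194471155

Little-endian stores the least-significant byte at the lowest address.
Reassemble most-significant byte first: 82 CC F8 F3 → 0x82CCF8F3.
0x82CCF8F3 = 2194471155.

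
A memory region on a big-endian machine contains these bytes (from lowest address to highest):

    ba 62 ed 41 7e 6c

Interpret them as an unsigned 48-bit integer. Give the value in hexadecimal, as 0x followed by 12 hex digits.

0xBA62ED417E6C

In big-endian order the high byte comes first in memory.
The bytes are already most-significant first: 0xBA62ED417E6C.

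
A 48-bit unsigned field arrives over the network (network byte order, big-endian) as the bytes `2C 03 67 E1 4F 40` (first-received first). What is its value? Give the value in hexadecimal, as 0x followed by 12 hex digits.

In big-endian order the high byte comes first in memory.
The bytes are already most-significant first: 0x2C0367E14F40.

0x2C0367E14F40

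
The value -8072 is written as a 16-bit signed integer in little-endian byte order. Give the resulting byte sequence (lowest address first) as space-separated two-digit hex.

Two's complement of -8072 in 16 bits: 8072 = 0x1F88; invert → 0xE077; add 1 → 0xE078.
Split into bytes (most-significant first): E0 78.
In little-endian order the low byte comes first in memory.
So at ascending addresses the bytes are 78 E0.

78 E0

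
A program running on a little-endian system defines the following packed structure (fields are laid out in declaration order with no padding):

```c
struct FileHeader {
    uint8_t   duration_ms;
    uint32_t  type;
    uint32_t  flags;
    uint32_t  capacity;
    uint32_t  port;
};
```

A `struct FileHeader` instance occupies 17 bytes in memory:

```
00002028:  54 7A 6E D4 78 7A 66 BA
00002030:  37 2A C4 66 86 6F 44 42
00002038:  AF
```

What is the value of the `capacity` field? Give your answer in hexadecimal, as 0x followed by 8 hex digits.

0x8666C42A

`capacity` follows `duration_ms` (1 B), `type` (4 B), `flags` (4 B), so it starts at offset 1 + 4 + 4 = 9 and occupies 4 bytes.
Bytes at offsets 9..12: 2A C4 66 86.
Little-endian: lowest address holds the least-significant byte.
Reassemble most-significant byte first: 86 66 C4 2A → 0x8666C42A.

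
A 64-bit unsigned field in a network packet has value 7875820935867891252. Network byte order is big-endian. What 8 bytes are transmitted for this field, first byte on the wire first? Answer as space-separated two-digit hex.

6D 4C 89 69 CC FD 7E 34

7875820935867891252 in hexadecimal, padded to 64 bits, is 0x6D4C8969CCFD7E34.
Split into bytes (most-significant first): 6D 4C 89 69 CC FD 7E 34.
Big-endian stores the most-significant byte at the lowest address.
So the memory order matches the most-significant-first order: 6D 4C 89 69 CC FD 7E 34.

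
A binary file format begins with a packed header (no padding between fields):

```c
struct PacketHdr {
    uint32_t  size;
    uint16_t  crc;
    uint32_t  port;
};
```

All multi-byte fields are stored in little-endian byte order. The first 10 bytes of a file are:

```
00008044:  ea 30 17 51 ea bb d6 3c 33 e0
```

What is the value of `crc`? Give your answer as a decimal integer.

48106

`crc` follows `size` (4 bytes), so it starts at byte offset 4 and occupies 2 bytes.
Bytes at offsets 4..5: EA BB.
In little-endian order the low byte comes first in memory.
Reassemble most-significant byte first: BB EA → 0xBBEA.
0xBBEA = 48106.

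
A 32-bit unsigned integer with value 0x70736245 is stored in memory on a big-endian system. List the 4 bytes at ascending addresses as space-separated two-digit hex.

Split into bytes (most-significant first): 70 73 62 45.
Big-endian stores the most-significant byte at the lowest address.
So the memory order matches the most-significant-first order: 70 73 62 45.

70 73 62 45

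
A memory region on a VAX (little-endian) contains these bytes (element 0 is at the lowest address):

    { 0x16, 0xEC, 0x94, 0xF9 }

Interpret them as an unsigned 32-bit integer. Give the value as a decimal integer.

Little-endian stores the least-significant byte at the lowest address.
Reassemble most-significant byte first: F9 94 EC 16 → 0xF994EC16.
0xF994EC16 = 4187286550.

4187286550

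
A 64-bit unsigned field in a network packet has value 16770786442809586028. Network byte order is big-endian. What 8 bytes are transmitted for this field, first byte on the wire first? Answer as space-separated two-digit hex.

E8 BD CD 6A 0F 9A 31 6C

16770786442809586028 in hexadecimal, padded to 64 bits, is 0xE8BDCD6A0F9A316C.
Split into bytes (most-significant first): E8 BD CD 6A 0F 9A 31 6C.
Big-endian stores the most-significant byte at the lowest address.
So the memory order matches the most-significant-first order: E8 BD CD 6A 0F 9A 31 6C.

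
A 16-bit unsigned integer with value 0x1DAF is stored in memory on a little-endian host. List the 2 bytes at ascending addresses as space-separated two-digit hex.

AF 1D

Split into bytes (most-significant first): 1D AF.
Little-endian stores the least-significant byte at the lowest address.
So at ascending addresses the bytes are AF 1D.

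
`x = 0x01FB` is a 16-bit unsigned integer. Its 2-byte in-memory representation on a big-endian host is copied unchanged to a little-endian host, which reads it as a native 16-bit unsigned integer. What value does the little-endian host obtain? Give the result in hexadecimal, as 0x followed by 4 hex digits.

Stored big-endian, the bytes at ascending addresses are 01 FB.
Read back as little-endian, the first byte is least significant, giving 0xFB01.

0xFB01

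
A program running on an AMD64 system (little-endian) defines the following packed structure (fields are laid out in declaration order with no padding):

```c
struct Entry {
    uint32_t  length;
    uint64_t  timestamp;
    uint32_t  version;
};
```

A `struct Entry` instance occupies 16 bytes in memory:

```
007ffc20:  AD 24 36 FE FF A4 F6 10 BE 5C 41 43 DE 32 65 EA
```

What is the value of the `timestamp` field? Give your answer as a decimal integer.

`timestamp` follows `length` (4 bytes), so it starts at byte offset 4 and occupies 8 bytes.
Bytes at offsets 4..11: FF A4 F6 10 BE 5C 41 43.
Little-endian: lowest address holds the least-significant byte.
Reassemble most-significant byte first: 43 41 5C BE 10 F6 A4 FF → 0x43415CBE10F6A4FF.
0x43415CBE10F6A4FF = 4846256645425505535.

4846256645425505535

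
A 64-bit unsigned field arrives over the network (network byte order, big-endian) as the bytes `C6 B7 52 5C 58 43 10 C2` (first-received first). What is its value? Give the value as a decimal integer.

In big-endian order the high byte comes first in memory.
The bytes are already most-significant first: 0xC6B7525C584310C2.
0xC6B7525C584310C2 = 14319004096819040450.

14319004096819040450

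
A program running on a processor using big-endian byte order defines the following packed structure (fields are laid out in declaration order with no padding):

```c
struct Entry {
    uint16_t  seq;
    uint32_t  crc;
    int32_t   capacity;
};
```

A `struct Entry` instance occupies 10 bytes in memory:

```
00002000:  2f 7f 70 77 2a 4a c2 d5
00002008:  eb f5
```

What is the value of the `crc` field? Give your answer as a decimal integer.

`crc` follows `seq` (2 bytes), so it starts at byte offset 2 and occupies 4 bytes.
Bytes at offsets 2..5: 70 77 2A 4A.
Big-endian stores the most-significant byte at the lowest address.
The bytes are already most-significant first: 0x70772A4A.
0x70772A4A = 1886857802.

1886857802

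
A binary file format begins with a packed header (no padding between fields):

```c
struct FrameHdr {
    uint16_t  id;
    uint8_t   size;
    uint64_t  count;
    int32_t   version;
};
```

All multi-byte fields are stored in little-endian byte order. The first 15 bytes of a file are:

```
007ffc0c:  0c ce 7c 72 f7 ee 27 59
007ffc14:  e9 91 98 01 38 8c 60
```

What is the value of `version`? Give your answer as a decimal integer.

1619802113

`version` follows `id` (2 B), `size` (1 B), `count` (8 B), so it starts at offset 2 + 1 + 8 = 11 and occupies 4 bytes.
Bytes at offsets 11..14: 01 38 8C 60.
In little-endian order the low byte comes first in memory.
Reassemble most-significant byte first: 60 8C 38 01 → 0x608C3801.
0x608C3801 = 1619802113.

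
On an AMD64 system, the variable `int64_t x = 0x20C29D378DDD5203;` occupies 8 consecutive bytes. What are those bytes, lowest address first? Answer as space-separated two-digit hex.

Split into bytes (most-significant first): 20 C2 9D 37 8D DD 52 03.
Little-endian stores the least-significant byte at the lowest address.
So at ascending addresses the bytes are 03 52 DD 8D 37 9D C2 20.

03 52 DD 8D 37 9D C2 20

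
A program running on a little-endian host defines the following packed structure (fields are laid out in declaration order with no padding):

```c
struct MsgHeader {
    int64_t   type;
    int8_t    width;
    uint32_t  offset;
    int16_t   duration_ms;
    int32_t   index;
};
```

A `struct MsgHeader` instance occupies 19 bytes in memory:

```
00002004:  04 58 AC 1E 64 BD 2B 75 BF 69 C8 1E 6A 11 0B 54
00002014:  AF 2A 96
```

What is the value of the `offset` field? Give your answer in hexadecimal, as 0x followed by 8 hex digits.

0x6A1EC869

`offset` follows `type` (8 B), `width` (1 B), so it starts at offset 8 + 1 = 9 and occupies 4 bytes.
Bytes at offsets 9..12: 69 C8 1E 6A.
Little-endian stores the least-significant byte at the lowest address.
Reassemble most-significant byte first: 6A 1E C8 69 → 0x6A1EC869.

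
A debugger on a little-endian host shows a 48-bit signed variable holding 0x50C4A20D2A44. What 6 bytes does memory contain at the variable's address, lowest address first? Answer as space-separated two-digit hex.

44 2A 0D A2 C4 50

Split into bytes (most-significant first): 50 C4 A2 0D 2A 44.
Little-endian: lowest address holds the least-significant byte.
So at ascending addresses the bytes are 44 2A 0D A2 C4 50.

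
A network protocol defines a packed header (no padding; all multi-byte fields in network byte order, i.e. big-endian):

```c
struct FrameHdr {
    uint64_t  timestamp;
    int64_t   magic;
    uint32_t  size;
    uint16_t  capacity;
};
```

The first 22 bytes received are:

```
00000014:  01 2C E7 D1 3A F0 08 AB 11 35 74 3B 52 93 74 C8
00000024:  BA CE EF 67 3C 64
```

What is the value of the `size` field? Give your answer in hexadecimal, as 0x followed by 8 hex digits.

`size` follows `timestamp` (8 B), `magic` (8 B), so it starts at offset 8 + 8 = 16 and occupies 4 bytes.
Bytes at offsets 16..19: BA CE EF 67.
In big-endian order the high byte comes first in memory.
The bytes are already most-significant first: 0xBACEEF67.

0xBACEEF67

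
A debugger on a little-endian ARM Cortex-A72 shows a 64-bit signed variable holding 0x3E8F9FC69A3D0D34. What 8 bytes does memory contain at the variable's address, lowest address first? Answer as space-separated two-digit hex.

34 0D 3D 9A C6 9F 8F 3E

Split into bytes (most-significant first): 3E 8F 9F C6 9A 3D 0D 34.
Little-endian: lowest address holds the least-significant byte.
So at ascending addresses the bytes are 34 0D 3D 9A C6 9F 8F 3E.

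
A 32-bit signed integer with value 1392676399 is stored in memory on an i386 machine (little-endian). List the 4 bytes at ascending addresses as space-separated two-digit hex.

2F 8E 02 53

1392676399 in hexadecimal, padded to 32 bits, is 0x53028E2F.
Split into bytes (most-significant first): 53 02 8E 2F.
Little-endian stores the least-significant byte at the lowest address.
So at ascending addresses the bytes are 2F 8E 02 53.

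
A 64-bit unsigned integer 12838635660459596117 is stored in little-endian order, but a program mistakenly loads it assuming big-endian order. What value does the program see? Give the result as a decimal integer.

6150047329001876402

12838635660459596117 in 64-bit hexadecimal is 0xB22BFF1C765B5955.
Stored little-endian, the bytes at ascending addresses are 55 59 5B 76 1C FF 2B B2.
Read back as big-endian, the last byte is least significant, giving 0x55595B761CFF2BB2.
0x55595B761CFF2BB2 = 6150047329001876402.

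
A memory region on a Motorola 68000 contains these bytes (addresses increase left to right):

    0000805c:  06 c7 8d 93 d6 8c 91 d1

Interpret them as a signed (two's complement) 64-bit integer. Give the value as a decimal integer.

488514750692233681

Big-endian: lowest address holds the most-significant byte.
The bytes are already most-significant first: 0x06C78D93D68C91D1.
0x06C78D93D68C91D1 = 488514750692233681.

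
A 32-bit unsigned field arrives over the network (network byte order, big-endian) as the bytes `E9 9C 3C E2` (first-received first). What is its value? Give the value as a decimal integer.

3919330530

Big-endian: lowest address holds the most-significant byte.
The bytes are already most-significant first: 0xE99C3CE2.
0xE99C3CE2 = 3919330530.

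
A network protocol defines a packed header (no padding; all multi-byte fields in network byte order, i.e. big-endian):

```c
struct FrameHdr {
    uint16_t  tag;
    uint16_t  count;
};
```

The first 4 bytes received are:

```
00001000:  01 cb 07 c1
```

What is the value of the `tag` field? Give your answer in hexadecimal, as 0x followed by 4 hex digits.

0x01CB

`tag` is the first field, at byte offset 0, occupying 2 bytes.
Bytes at offsets 0..1: 01 CB.
In big-endian order the high byte comes first in memory.
The bytes are already most-significant first: 0x01CB.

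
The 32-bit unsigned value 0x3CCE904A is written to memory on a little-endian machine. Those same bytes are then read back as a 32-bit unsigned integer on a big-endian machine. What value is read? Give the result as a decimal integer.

1251003964

Stored little-endian, the bytes at ascending addresses are 4A 90 CE 3C.
Read back as big-endian, the last byte is least significant, giving 0x4A90CE3C.
0x4A90CE3C = 1251003964.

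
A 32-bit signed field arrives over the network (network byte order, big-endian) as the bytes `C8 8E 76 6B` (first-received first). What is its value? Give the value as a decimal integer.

In big-endian order the high byte comes first in memory.
The bytes are already most-significant first: 0xC88E766B.
Top bit is set, so as a signed 32-bit value this is 0xC88E766B − 2^32 = -930187669.

-930187669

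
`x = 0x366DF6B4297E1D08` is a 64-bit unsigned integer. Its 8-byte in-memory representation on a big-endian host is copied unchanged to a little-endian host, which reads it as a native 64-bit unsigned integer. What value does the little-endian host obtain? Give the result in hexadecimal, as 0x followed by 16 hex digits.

0x081D7E29B4F66D36

Stored big-endian, the bytes at ascending addresses are 36 6D F6 B4 29 7E 1D 08.
Read back as little-endian, the first byte is least significant, giving 0x081D7E29B4F66D36.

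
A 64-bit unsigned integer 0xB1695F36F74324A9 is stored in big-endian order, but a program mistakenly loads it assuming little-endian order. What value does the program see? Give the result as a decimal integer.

Stored big-endian, the bytes at ascending addresses are B1 69 5F 36 F7 43 24 A9.
Read back as little-endian, the first byte is least significant, giving 0xA92443F7365F69B1.
0xA92443F7365F69B1 = 12187941220619610545.

12187941220619610545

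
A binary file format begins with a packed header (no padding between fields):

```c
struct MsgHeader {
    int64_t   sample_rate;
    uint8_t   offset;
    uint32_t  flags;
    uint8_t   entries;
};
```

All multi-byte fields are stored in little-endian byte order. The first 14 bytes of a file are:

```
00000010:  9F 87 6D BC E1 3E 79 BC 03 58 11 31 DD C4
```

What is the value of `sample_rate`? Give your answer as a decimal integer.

`sample_rate` is the first field, at byte offset 0, occupying 8 bytes.
Bytes at offsets 0..7: 9F 87 6D BC E1 3E 79 BC.
In little-endian order the low byte comes first in memory.
Reassemble most-significant byte first: BC 79 3E E1 BC 6D 87 9F → 0xBC793EE1BC6D879F.
Top bit is set, so as a signed 64-bit value this is 0xBC793EE1BC6D879F − 2^64 = -4865788783147251809.

-4865788783147251809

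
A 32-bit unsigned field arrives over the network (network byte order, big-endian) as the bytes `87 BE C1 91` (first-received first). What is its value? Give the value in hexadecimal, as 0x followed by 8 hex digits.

In big-endian order the high byte comes first in memory.
The bytes are already most-significant first: 0x87BEC191.

0x87BEC191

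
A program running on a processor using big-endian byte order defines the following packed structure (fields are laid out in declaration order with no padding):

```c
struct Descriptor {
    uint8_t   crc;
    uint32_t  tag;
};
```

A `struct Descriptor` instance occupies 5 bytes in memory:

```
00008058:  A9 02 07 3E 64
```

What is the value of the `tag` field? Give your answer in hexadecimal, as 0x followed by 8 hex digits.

0x02073E64

`tag` follows `crc` (1 byte), so it starts at byte offset 1 and occupies 4 bytes.
Bytes at offsets 1..4: 02 07 3E 64.
Big-endian stores the most-significant byte at the lowest address.
The bytes are already most-significant first: 0x02073E64.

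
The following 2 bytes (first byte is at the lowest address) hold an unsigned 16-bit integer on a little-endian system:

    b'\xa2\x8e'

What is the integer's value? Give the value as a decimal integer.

Little-endian: lowest address holds the least-significant byte.
Reassemble most-significant byte first: 8E A2 → 0x8EA2.
0x8EA2 = 36514.

36514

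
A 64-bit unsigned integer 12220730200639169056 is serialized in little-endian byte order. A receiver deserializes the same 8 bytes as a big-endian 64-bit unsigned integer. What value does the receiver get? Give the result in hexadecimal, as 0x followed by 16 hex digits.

12220730200639169056 in 64-bit hexadecimal is 0xA998C15E88FC6220.
Stored little-endian, the bytes at ascending addresses are 20 62 FC 88 5E C1 98 A9.
Read back as big-endian, the last byte is least significant, giving 0x2062FC885EC198A9.

0x2062FC885EC198A9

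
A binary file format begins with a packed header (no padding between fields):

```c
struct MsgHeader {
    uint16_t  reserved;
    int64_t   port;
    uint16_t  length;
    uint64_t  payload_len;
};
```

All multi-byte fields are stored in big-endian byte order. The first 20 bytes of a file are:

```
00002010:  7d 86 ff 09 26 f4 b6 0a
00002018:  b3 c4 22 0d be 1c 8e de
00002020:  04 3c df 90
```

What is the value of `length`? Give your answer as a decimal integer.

`length` follows `reserved` (2 B), `port` (8 B), so it starts at offset 2 + 8 = 10 and occupies 2 bytes.
Bytes at offsets 10..11: 22 0D.
In big-endian order the high byte comes first in memory.
The bytes are already most-significant first: 0x220D.
0x220D = 8717.

8717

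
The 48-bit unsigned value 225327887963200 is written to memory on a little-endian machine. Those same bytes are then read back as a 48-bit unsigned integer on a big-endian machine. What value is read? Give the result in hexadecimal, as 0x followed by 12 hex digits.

0x4054B83CEFCC

225327887963200 in 48-bit hexadecimal is 0xCCEF3CB85440.
Stored little-endian, the bytes at ascending addresses are 40 54 B8 3C EF CC.
Read back as big-endian, the last byte is least significant, giving 0x4054B83CEFCC.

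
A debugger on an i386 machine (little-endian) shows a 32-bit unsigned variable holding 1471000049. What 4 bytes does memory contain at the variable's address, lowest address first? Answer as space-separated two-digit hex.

1471000049 in hexadecimal, padded to 32 bits, is 0x57ADADF1.
Split into bytes (most-significant first): 57 AD AD F1.
Little-endian stores the least-significant byte at the lowest address.
So at ascending addresses the bytes are F1 AD AD 57.

F1 AD AD 57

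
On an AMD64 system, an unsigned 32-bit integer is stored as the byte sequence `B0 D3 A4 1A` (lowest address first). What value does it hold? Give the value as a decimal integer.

In little-endian order the low byte comes first in memory.
Reassemble most-significant byte first: 1A A4 D3 B0 → 0x1AA4D3B0.
0x1AA4D3B0 = 447009712.

447009712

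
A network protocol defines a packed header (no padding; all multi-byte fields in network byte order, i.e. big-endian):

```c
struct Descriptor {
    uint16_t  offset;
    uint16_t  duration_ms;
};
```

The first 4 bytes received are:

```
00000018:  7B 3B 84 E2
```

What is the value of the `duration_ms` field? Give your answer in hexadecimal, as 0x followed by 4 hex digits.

`duration_ms` follows `offset` (2 bytes), so it starts at byte offset 2 and occupies 2 bytes.
Bytes at offsets 2..3: 84 E2.
Big-endian: lowest address holds the most-significant byte.
The bytes are already most-significant first: 0x84E2.

0x84E2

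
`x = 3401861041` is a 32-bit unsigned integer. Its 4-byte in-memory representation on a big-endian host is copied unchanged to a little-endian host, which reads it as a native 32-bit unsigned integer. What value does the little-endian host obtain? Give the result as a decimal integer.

2974270666

3401861041 in 32-bit hexadecimal is 0xCAC447B1.
Stored big-endian, the bytes at ascending addresses are CA C4 47 B1.
Read back as little-endian, the first byte is least significant, giving 0xB147C4CA.
0xB147C4CA = 2974270666.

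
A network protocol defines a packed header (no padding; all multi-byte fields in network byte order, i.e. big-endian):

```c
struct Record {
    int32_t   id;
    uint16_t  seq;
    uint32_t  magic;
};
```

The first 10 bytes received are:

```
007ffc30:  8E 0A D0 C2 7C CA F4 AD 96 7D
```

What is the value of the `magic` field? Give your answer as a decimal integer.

4105016957

`magic` follows `id` (4 B), `seq` (2 B), so it starts at offset 4 + 2 = 6 and occupies 4 bytes.
Bytes at offsets 6..9: F4 AD 96 7D.
Big-endian stores the most-significant byte at the lowest address.
The bytes are already most-significant first: 0xF4AD967D.
0xF4AD967D = 4105016957.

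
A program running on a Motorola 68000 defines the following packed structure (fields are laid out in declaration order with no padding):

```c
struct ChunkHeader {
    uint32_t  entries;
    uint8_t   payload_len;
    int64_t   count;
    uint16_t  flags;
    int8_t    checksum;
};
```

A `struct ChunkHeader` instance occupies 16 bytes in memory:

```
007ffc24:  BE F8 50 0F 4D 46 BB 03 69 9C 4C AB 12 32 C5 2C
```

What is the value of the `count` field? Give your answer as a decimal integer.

`count` follows `entries` (4 B), `payload_len` (1 B), so it starts at offset 4 + 1 = 5 and occupies 8 bytes.
Bytes at offsets 5..12: 46 BB 03 69 9C 4C AB 12.
In big-endian order the high byte comes first in memory.
The bytes are already most-significant first: 0x46BB03699C4CAB12.
0x46BB03699C4CAB12 = 5096671155428567826.

5096671155428567826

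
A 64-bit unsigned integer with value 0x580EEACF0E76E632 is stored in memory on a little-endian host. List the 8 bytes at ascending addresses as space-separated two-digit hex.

Split into bytes (most-significant first): 58 0E EA CF 0E 76 E6 32.
Little-endian: lowest address holds the least-significant byte.
So at ascending addresses the bytes are 32 E6 76 0E CF EA 0E 58.

32 E6 76 0E CF EA 0E 58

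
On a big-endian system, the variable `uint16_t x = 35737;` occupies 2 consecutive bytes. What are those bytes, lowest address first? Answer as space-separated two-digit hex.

8B 99

35737 in hexadecimal, padded to 16 bits, is 0x8B99.
Split into bytes (most-significant first): 8B 99.
Big-endian stores the most-significant byte at the lowest address.
So the memory order matches the most-significant-first order: 8B 99.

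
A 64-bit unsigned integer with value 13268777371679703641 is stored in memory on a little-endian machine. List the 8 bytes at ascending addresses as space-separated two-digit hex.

13268777371679703641 in hexadecimal, padded to 64 bits, is 0xB8242AB7F2B5C259.
Split into bytes (most-significant first): B8 24 2A B7 F2 B5 C2 59.
Little-endian stores the least-significant byte at the lowest address.
So at ascending addresses the bytes are 59 C2 B5 F2 B7 2A 24 B8.

59 C2 B5 F2 B7 2A 24 B8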